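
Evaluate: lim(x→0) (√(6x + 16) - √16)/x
This is a standard limit.

Factor or rationalize the expression:
  lim(x→0) (√(6x + 16) - √16)/x = 3/4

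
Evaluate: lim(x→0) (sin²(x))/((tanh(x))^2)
This is a 0/0 indeterminate form.

Apply L'Hôpital's rule: differentiate numerator and denominator separately.
  f(x) = sin(x)^2   ⇒   f'(x) = 2·sin(x)·cos(x)
  g(x) = tanh(x)^2   ⇒   g'(x) = (2 - 2·tanh(x)^2)·tanh(x)
  lim(x→0) f'(x)/g'(x) = lim(x→0) (2·sin(x)·cos(x))/((2 - 2·tanh(x)^2)·tanh(x))
  = 1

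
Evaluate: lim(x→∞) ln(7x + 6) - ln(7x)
This is an ∞-∞ indeterminate form.

Combine fractions or rationalize to convert ∞-∞ to 0/0 form:
  lim(x→∞) ln(7x + 6) - ln(7x) = 0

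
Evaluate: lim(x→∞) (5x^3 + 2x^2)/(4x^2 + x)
This is an ∞/∞ indeterminate form.

Apply L'Hôpital's rule: differentiate numerator and denominator separately.
  f(x) = 5·x^3 + 2·x^2   ⇒   f'(x) = 15·x^2 + 4·x
  g(x) = 4·x^2 + x   ⇒   g'(x) = 8·x + 1
  lim(x→∞) f'(x)/g'(x) = lim(x→∞) (15·x^2 + 4·x)/(8·x + 1)
  = ∞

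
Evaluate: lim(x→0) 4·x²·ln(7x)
This is a 0·∞ indeterminate form.

Rewrite 0·∞ as a quotient (0/0 or ∞/∞ form), then apply L'Hôpital's rule:
  lim(x→0) 4·x²·ln(7x) = 0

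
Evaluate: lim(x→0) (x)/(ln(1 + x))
This is a 0/0 indeterminate form.

Apply L'Hôpital's rule: differentiate numerator and denominator separately.
  f(x) = x   ⇒   f'(x) = 1
  g(x) = ln(x + 1)   ⇒   g'(x) = 1/(x + 1)
  lim(x→0) f'(x)/g'(x) = lim(x→0) (1)/(1/(x + 1))
  = 1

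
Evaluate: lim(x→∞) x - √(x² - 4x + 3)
This is an ∞-∞ indeterminate form.

Combine fractions or rationalize to convert ∞-∞ to 0/0 form:
  lim(x→∞) x - √(x² - 4x + 3) = 2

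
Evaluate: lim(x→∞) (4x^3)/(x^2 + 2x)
This is an ∞/∞ indeterminate form.

Apply L'Hôpital's rule: differentiate numerator and denominator separately.
  f(x) = 4·x^3   ⇒   f'(x) = 12·x^2
  g(x) = x^2 + 2·x   ⇒   g'(x) = 2·x + 2
  lim(x→∞) f'(x)/g'(x) = lim(x→∞) (12·x^2)/(2·x + 2)
  = ∞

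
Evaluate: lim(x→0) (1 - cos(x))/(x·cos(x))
This is a 0/0 indeterminate form.

Apply L'Hôpital's rule: differentiate numerator and denominator separately.
  f(x) = 1 - cos(x)   ⇒   f'(x) = sin(x)
  g(x) = x·cos(x)   ⇒   g'(x) = -x·sin(x) + cos(x)
  lim(x→0) f'(x)/g'(x) = lim(x→0) (sin(x))/(-x·sin(x) + cos(x))
  = 0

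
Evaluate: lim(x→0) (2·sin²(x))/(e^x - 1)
This is a 0/0 indeterminate form.

Apply L'Hôpital's rule: differentiate numerator and denominator separately.
  f(x) = 2·sin(x)^2   ⇒   f'(x) = 4·sin(x)·cos(x)
  g(x) = e^(x) - 1   ⇒   g'(x) = e^(x)
  lim(x→0) f'(x)/g'(x) = lim(x→0) (4·sin(x)·cos(x))/(e^(x))
  = 0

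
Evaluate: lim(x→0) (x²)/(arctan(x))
This is a 0/0 indeterminate form.

Apply L'Hôpital's rule: differentiate numerator and denominator separately.
  f(x) = x^2   ⇒   f'(x) = 2·x
  g(x) = atan(x)   ⇒   g'(x) = 1/(x^2 + 1)
  lim(x→0) f'(x)/g'(x) = lim(x→0) (2·x)/(1/(x^2 + 1))
  = 0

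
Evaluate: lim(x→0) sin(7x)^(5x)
This is an exponential indeterminate form.

For exponential indeterminate forms, take the natural log:
  Let L = lim(x→0) sin(7x)^(5x)
  Then ln(L) = lim(x→0) [exponent × ln(base)]
  Evaluate using L'Hôpital or standard limits, then exponentiate.
  L = 1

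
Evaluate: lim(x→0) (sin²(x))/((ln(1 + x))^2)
This is a 0/0 indeterminate form.

Apply L'Hôpital's rule: differentiate numerator and denominator separately.
  f(x) = sin(x)^2   ⇒   f'(x) = 2·sin(x)·cos(x)
  g(x) = ln(x + 1)^2   ⇒   g'(x) = 2·ln(x + 1)/(x + 1)
  lim(x→0) f'(x)/g'(x) = lim(x→0) (2·sin(x)·cos(x))/(2·ln(x + 1)/(x + 1))
  = 1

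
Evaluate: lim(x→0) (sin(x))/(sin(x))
This is a 0/0 indeterminate form.

Apply L'Hôpital's rule: differentiate numerator and denominator separately.
  f(x) = sin(x)   ⇒   f'(x) = cos(x)
  g(x) = sin(x)   ⇒   g'(x) = cos(x)
  lim(x→0) f'(x)/g'(x) = lim(x→0) (cos(x))/(cos(x))
  = 1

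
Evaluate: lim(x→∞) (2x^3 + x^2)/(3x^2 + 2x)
This is an ∞/∞ indeterminate form.

Apply L'Hôpital's rule: differentiate numerator and denominator separately.
  f(x) = 2·x^3 + x^2   ⇒   f'(x) = 6·x^2 + 2·x
  g(x) = 3·x^2 + 2·x   ⇒   g'(x) = 6·x + 2
  lim(x→∞) f'(x)/g'(x) = lim(x→∞) (6·x^2 + 2·x)/(6·x + 2)
  = ∞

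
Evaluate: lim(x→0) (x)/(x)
This is a 0/0 indeterminate form.

Apply L'Hôpital's rule: differentiate numerator and denominator separately.
  f(x) = x   ⇒   f'(x) = 1
  g(x) = x   ⇒   g'(x) = 1
  lim(x→0) f'(x)/g'(x) = lim(x→0) (1)/(1)
  = 1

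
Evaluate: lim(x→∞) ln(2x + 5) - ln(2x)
This is an ∞-∞ indeterminate form.

Combine fractions or rationalize to convert ∞-∞ to 0/0 form:
  lim(x→∞) ln(2x + 5) - ln(2x) = 0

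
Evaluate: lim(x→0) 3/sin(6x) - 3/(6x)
This is an ∞-∞ indeterminate form.

Combine fractions or rationalize to convert ∞-∞ to 0/0 form:
  lim(x→0) 3/sin(6x) - 3/(6x) = 0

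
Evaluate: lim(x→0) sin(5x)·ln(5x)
This is a 0·∞ indeterminate form.

Rewrite 0·∞ as a quotient (0/0 or ∞/∞ form), then apply L'Hôpital's rule:
  lim(x→0) sin(5x)·ln(5x) = 0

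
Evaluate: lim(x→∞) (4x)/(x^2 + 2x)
This is an ∞/∞ indeterminate form.

Apply L'Hôpital's rule: differentiate numerator and denominator separately.
  f(x) = 4·x   ⇒   f'(x) = 4
  g(x) = x^2 + 2·x   ⇒   g'(x) = 2·x + 2
  lim(x→∞) f'(x)/g'(x) = lim(x→∞) (4)/(2·x + 2)
  = 0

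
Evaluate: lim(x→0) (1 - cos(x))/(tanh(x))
This is a 0/0 indeterminate form.

Apply L'Hôpital's rule: differentiate numerator and denominator separately.
  f(x) = 1 - cos(x)   ⇒   f'(x) = sin(x)
  g(x) = tanh(x)   ⇒   g'(x) = 1 - tanh(x)^2
  lim(x→0) f'(x)/g'(x) = lim(x→0) (sin(x))/(1 - tanh(x)^2)
  = 0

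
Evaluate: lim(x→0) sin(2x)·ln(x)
This is a 0·∞ indeterminate form.

Rewrite 0·∞ as a quotient (0/0 or ∞/∞ form), then apply L'Hôpital's rule:
  lim(x→0) sin(2x)·ln(x) = 0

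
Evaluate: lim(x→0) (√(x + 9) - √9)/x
This is a standard limit.

Factor or rationalize the expression:
  lim(x→0) (√(x + 9) - √9)/x = 1/6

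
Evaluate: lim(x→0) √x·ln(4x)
This is a 0·∞ indeterminate form.

Rewrite 0·∞ as a quotient (0/0 or ∞/∞ form), then apply L'Hôpital's rule:
  lim(x→0) √x·ln(4x) = 0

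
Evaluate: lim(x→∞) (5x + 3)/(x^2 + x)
This is an ∞/∞ indeterminate form.

Apply L'Hôpital's rule: differentiate numerator and denominator separately.
  f(x) = 5·x + 3   ⇒   f'(x) = 5
  g(x) = x^2 + x   ⇒   g'(x) = 2·x + 1
  lim(x→∞) f'(x)/g'(x) = lim(x→∞) (5)/(2·x + 1)
  = 0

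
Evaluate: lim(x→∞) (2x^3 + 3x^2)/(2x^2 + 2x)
This is an ∞/∞ indeterminate form.

Apply L'Hôpital's rule: differentiate numerator and denominator separately.
  f(x) = 2·x^3 + 3·x^2   ⇒   f'(x) = 6·x^2 + 6·x
  g(x) = 2·x^2 + 2·x   ⇒   g'(x) = 4·x + 2
  lim(x→∞) f'(x)/g'(x) = lim(x→∞) (6·x^2 + 6·x)/(4·x + 2)
  = ∞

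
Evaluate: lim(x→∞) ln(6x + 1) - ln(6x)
This is an ∞-∞ indeterminate form.

Combine fractions or rationalize to convert ∞-∞ to 0/0 form:
  lim(x→∞) ln(6x + 1) - ln(6x) = 0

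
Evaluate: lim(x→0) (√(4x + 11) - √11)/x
This is a standard limit.

Factor or rationalize the expression:
  lim(x→0) (√(4x + 11) - √11)/x = 2·sqrt(11)/11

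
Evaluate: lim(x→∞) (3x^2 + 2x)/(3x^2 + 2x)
This is an ∞/∞ indeterminate form.

Apply L'Hôpital's rule: differentiate numerator and denominator separately.
  f(x) = 3·x^2 + 2·x   ⇒   f'(x) = 6·x + 2
  g(x) = 3·x^2 + 2·x   ⇒   g'(x) = 6·x + 2
  lim(x→∞) f'(x)/g'(x) = lim(x→∞) (6·x + 2)/(6·x + 2)
  = 1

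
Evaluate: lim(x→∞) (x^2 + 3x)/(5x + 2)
This is an ∞/∞ indeterminate form.

Apply L'Hôpital's rule: differentiate numerator and denominator separately.
  f(x) = x^2 + 3·x   ⇒   f'(x) = 2·x + 3
  g(x) = 5·x + 2   ⇒   g'(x) = 5
  lim(x→∞) f'(x)/g'(x) = lim(x→∞) (2·x + 3)/(5)
  = ∞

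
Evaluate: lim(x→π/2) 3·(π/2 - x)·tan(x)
This is a 0·∞ indeterminate form.

Rewrite 0·∞ as a quotient (0/0 or ∞/∞ form), then apply L'Hôpital's rule:
  lim(x→π/2) 3·(π/2 - x)·tan(x) = 3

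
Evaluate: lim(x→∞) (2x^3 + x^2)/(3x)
This is an ∞/∞ indeterminate form.

Apply L'Hôpital's rule: differentiate numerator and denominator separately.
  f(x) = 2·x^3 + x^2   ⇒   f'(x) = 6·x^2 + 2·x
  g(x) = 3·x   ⇒   g'(x) = 3
  lim(x→∞) f'(x)/g'(x) = lim(x→∞) (6·x^2 + 2·x)/(3)
  = ∞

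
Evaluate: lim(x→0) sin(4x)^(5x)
This is an exponential indeterminate form.

For exponential indeterminate forms, take the natural log:
  Let L = lim(x→0) sin(4x)^(5x)
  Then ln(L) = lim(x→0) [exponent × ln(base)]
  Evaluate using L'Hôpital or standard limits, then exponentiate.
  L = 1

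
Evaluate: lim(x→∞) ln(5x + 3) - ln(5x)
This is an ∞-∞ indeterminate form.

Combine fractions or rationalize to convert ∞-∞ to 0/0 form:
  lim(x→∞) ln(5x + 3) - ln(5x) = 0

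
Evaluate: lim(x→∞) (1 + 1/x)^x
This is an exponential indeterminate form.

For exponential indeterminate forms, take the natural log:
  Let L = lim(x→∞) (1 + 1/x)^x
  Then ln(L) = lim(x→∞) [exponent × ln(base)]
  Evaluate using L'Hôpital or standard limits, then exponentiate.
  L = e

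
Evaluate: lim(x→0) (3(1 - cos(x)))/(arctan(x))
This is a 0/0 indeterminate form.

Apply L'Hôpital's rule: differentiate numerator and denominator separately.
  f(x) = 3 - 3·cos(x)   ⇒   f'(x) = 3·sin(x)
  g(x) = atan(x)   ⇒   g'(x) = 1/(x^2 + 1)
  lim(x→0) f'(x)/g'(x) = lim(x→0) (3·sin(x))/(1/(x^2 + 1))
  = 0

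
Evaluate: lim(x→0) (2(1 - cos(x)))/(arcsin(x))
This is a 0/0 indeterminate form.

Apply L'Hôpital's rule: differentiate numerator and denominator separately.
  f(x) = 2 - 2·cos(x)   ⇒   f'(x) = 2·sin(x)
  g(x) = asin(x)   ⇒   g'(x) = 1/sqrt(1 - x^2)
  lim(x→0) f'(x)/g'(x) = lim(x→0) (2·sin(x))/(1/sqrt(1 - x^2))
  = 0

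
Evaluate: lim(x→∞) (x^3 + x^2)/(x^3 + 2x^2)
This is an ∞/∞ indeterminate form.

Apply L'Hôpital's rule: differentiate numerator and denominator separately.
  f(x) = x^3 + x^2   ⇒   f'(x) = 3·x^2 + 2·x
  g(x) = x^3 + 2·x^2   ⇒   g'(x) = 3·x^2 + 4·x
  lim(x→∞) f'(x)/g'(x) = lim(x→∞) (3·x^2 + 2·x)/(3·x^2 + 4·x)
  = 1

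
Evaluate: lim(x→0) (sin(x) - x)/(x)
This is a 0/0 indeterminate form.

Apply L'Hôpital's rule: differentiate numerator and denominator separately.
  f(x) = -x + sin(x)   ⇒   f'(x) = cos(x) - 1
  g(x) = x   ⇒   g'(x) = 1
  lim(x→0) f'(x)/g'(x) = lim(x→0) (cos(x) - 1)/(1)
  = 0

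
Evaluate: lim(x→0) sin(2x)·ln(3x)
This is a 0·∞ indeterminate form.

Rewrite 0·∞ as a quotient (0/0 or ∞/∞ form), then apply L'Hôpital's rule:
  lim(x→0) sin(2x)·ln(3x) = 0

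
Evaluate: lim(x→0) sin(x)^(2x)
This is an exponential indeterminate form.

For exponential indeterminate forms, take the natural log:
  Let L = lim(x→0) sin(x)^(2x)
  Then ln(L) = lim(x→0) [exponent × ln(base)]
  Evaluate using L'Hôpital or standard limits, then exponentiate.
  L = 1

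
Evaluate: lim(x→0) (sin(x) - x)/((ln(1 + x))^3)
This is a 0/0 indeterminate form.

Apply L'Hôpital's rule: differentiate numerator and denominator separately.
  f(x) = -x + sin(x)   ⇒   f'(x) = cos(x) - 1
  g(x) = ln(x + 1)^3   ⇒   g'(x) = 3·ln(x + 1)^2/(x + 1)
  lim(x→0) f'(x)/g'(x) = lim(x→0) (cos(x) - 1)/(3·ln(x + 1)^2/(x + 1))
  = -1/6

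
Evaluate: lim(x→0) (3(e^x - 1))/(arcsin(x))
This is a 0/0 indeterminate form.

Apply L'Hôpital's rule: differentiate numerator and denominator separately.
  f(x) = 3·e^(x) - 3   ⇒   f'(x) = 3·e^(x)
  g(x) = asin(x)   ⇒   g'(x) = 1/sqrt(1 - x^2)
  lim(x→0) f'(x)/g'(x) = lim(x→0) (3·e^(x))/(1/sqrt(1 - x^2))
  = 3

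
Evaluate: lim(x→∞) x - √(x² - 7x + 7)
This is an ∞-∞ indeterminate form.

Combine fractions or rationalize to convert ∞-∞ to 0/0 form:
  lim(x→∞) x - √(x² - 7x + 7) = 7/2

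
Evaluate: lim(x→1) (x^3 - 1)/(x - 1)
This is a standard limit.

Factor or rationalize the expression:
  lim(x→1) (x^3 - 1)/(x - 1) = 3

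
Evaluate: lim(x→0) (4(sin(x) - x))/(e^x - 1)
This is a 0/0 indeterminate form.

Apply L'Hôpital's rule: differentiate numerator and denominator separately.
  f(x) = -4·x + 4·sin(x)   ⇒   f'(x) = 4·cos(x) - 4
  g(x) = e^(x) - 1   ⇒   g'(x) = e^(x)
  lim(x→0) f'(x)/g'(x) = lim(x→0) (4·cos(x) - 4)/(e^(x))
  = 0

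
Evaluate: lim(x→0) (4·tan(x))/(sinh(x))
This is a 0/0 indeterminate form.

Apply L'Hôpital's rule: differentiate numerator and denominator separately.
  f(x) = 4·tan(x)   ⇒   f'(x) = 4·tan(x)^2 + 4
  g(x) = sinh(x)   ⇒   g'(x) = cosh(x)
  lim(x→0) f'(x)/g'(x) = lim(x→0) (4·tan(x)^2 + 4)/(cosh(x))
  = 4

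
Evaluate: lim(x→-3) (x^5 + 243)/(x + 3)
This is a standard limit.

Factor or rationalize the expression:
  lim(x→-3) (x^5 + 243)/(x + 3) = 405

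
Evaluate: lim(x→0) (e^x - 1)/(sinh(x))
This is a 0/0 indeterminate form.

Apply L'Hôpital's rule: differentiate numerator and denominator separately.
  f(x) = e^(x) - 1   ⇒   f'(x) = e^(x)
  g(x) = sinh(x)   ⇒   g'(x) = cosh(x)
  lim(x→0) f'(x)/g'(x) = lim(x→0) (e^(x))/(cosh(x))
  = 1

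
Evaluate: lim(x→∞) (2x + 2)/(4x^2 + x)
This is an ∞/∞ indeterminate form.

Apply L'Hôpital's rule: differentiate numerator and denominator separately.
  f(x) = 2·x + 2   ⇒   f'(x) = 2
  g(x) = 4·x^2 + x   ⇒   g'(x) = 8·x + 1
  lim(x→∞) f'(x)/g'(x) = lim(x→∞) (2)/(8·x + 1)
  = 0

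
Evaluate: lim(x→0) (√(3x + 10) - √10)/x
This is a standard limit.

Factor or rationalize the expression:
  lim(x→0) (√(3x + 10) - √10)/x = 3·sqrt(10)/20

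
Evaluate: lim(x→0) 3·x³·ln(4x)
This is a 0·∞ indeterminate form.

Rewrite 0·∞ as a quotient (0/0 or ∞/∞ form), then apply L'Hôpital's rule:
  lim(x→0) 3·x³·ln(4x) = 0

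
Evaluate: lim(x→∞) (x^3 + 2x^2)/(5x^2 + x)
This is an ∞/∞ indeterminate form.

Apply L'Hôpital's rule: differentiate numerator and denominator separately.
  f(x) = x^3 + 2·x^2   ⇒   f'(x) = 3·x^2 + 4·x
  g(x) = 5·x^2 + x   ⇒   g'(x) = 10·x + 1
  lim(x→∞) f'(x)/g'(x) = lim(x→∞) (3·x^2 + 4·x)/(10·x + 1)
  = ∞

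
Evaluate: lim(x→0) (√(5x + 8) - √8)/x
This is a standard limit.

Factor or rationalize the expression:
  lim(x→0) (√(5x + 8) - √8)/x = 5·sqrt(2)/8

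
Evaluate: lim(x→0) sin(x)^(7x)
This is an exponential indeterminate form.

For exponential indeterminate forms, take the natural log:
  Let L = lim(x→0) sin(x)^(7x)
  Then ln(L) = lim(x→0) [exponent × ln(base)]
  Evaluate using L'Hôpital or standard limits, then exponentiate.
  L = 1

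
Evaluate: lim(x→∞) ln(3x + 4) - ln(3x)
This is an ∞-∞ indeterminate form.

Combine fractions or rationalize to convert ∞-∞ to 0/0 form:
  lim(x→∞) ln(3x + 4) - ln(3x) = 0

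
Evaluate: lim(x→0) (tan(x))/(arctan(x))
This is a 0/0 indeterminate form.

Apply L'Hôpital's rule: differentiate numerator and denominator separately.
  f(x) = tan(x)   ⇒   f'(x) = tan(x)^2 + 1
  g(x) = atan(x)   ⇒   g'(x) = 1/(x^2 + 1)
  lim(x→0) f'(x)/g'(x) = lim(x→0) (tan(x)^2 + 1)/(1/(x^2 + 1))
  = 1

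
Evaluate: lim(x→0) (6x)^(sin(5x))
This is an exponential indeterminate form.

For exponential indeterminate forms, take the natural log:
  Let L = lim(x→0) (6x)^(sin(5x))
  Then ln(L) = lim(x→0) [exponent × ln(base)]
  Evaluate using L'Hôpital or standard limits, then exponentiate.
  L = 1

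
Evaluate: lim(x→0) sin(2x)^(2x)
This is an exponential indeterminate form.

For exponential indeterminate forms, take the natural log:
  Let L = lim(x→0) sin(2x)^(2x)
  Then ln(L) = lim(x→0) [exponent × ln(base)]
  Evaluate using L'Hôpital or standard limits, then exponentiate.
  L = 1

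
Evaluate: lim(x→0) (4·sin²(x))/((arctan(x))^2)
This is a 0/0 indeterminate form.

Apply L'Hôpital's rule: differentiate numerator and denominator separately.
  f(x) = 4·sin(x)^2   ⇒   f'(x) = 8·sin(x)·cos(x)
  g(x) = atan(x)^2   ⇒   g'(x) = 2·atan(x)/(x^2 + 1)
  lim(x→0) f'(x)/g'(x) = lim(x→0) (8·sin(x)·cos(x))/(2·atan(x)/(x^2 + 1))
  = 4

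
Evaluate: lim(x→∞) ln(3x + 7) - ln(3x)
This is an ∞-∞ indeterminate form.

Combine fractions or rationalize to convert ∞-∞ to 0/0 form:
  lim(x→∞) ln(3x + 7) - ln(3x) = 0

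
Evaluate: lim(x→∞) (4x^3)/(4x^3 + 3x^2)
This is an ∞/∞ indeterminate form.

Apply L'Hôpital's rule: differentiate numerator and denominator separately.
  f(x) = 4·x^3   ⇒   f'(x) = 12·x^2
  g(x) = 4·x^3 + 3·x^2   ⇒   g'(x) = 12·x^2 + 6·x
  lim(x→∞) f'(x)/g'(x) = lim(x→∞) (12·x^2)/(12·x^2 + 6·x)
  = 1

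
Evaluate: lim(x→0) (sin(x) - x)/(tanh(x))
This is a 0/0 indeterminate form.

Apply L'Hôpital's rule: differentiate numerator and denominator separately.
  f(x) = -x + sin(x)   ⇒   f'(x) = cos(x) - 1
  g(x) = tanh(x)   ⇒   g'(x) = 1 - tanh(x)^2
  lim(x→0) f'(x)/g'(x) = lim(x→0) (cos(x) - 1)/(1 - tanh(x)^2)
  = 0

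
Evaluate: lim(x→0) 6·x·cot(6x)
This is a 0·∞ indeterminate form.

Rewrite 0·∞ as a quotient (0/0 or ∞/∞ form), then apply L'Hôpital's rule:
  lim(x→0) 6·x·cot(6x) = 1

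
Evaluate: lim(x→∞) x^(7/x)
This is an exponential indeterminate form.

For exponential indeterminate forms, take the natural log:
  Let L = lim(x→∞) x^(7/x)
  Then ln(L) = lim(x→∞) [exponent × ln(base)]
  Evaluate using L'Hôpital or standard limits, then exponentiate.
  L = 1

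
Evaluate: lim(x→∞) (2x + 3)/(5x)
This is an ∞/∞ indeterminate form.

Apply L'Hôpital's rule: differentiate numerator and denominator separately.
  f(x) = 2·x + 3   ⇒   f'(x) = 2
  g(x) = 5·x   ⇒   g'(x) = 5
  lim(x→∞) f'(x)/g'(x) = lim(x→∞) (2)/(5)
  = 2/5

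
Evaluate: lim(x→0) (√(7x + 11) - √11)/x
This is a standard limit.

Factor or rationalize the expression:
  lim(x→0) (√(7x + 11) - √11)/x = 7·sqrt(11)/22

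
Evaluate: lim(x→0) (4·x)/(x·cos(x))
This is a 0/0 indeterminate form.

Apply L'Hôpital's rule: differentiate numerator and denominator separately.
  f(x) = 4·x   ⇒   f'(x) = 4
  g(x) = x·cos(x)   ⇒   g'(x) = -x·sin(x) + cos(x)
  lim(x→0) f'(x)/g'(x) = lim(x→0) (4)/(-x·sin(x) + cos(x))
  = 4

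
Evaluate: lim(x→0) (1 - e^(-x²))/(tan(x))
This is a 0/0 indeterminate form.

Apply L'Hôpital's rule: differentiate numerator and denominator separately.
  f(x) = 1 - e^(-x^2)   ⇒   f'(x) = 2·x·e^(-x^2)
  g(x) = tan(x)   ⇒   g'(x) = tan(x)^2 + 1
  lim(x→0) f'(x)/g'(x) = lim(x→0) (2·x·e^(-x^2))/(tan(x)^2 + 1)
  = 0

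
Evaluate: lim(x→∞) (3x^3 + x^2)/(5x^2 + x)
This is an ∞/∞ indeterminate form.

Apply L'Hôpital's rule: differentiate numerator and denominator separately.
  f(x) = 3·x^3 + x^2   ⇒   f'(x) = 9·x^2 + 2·x
  g(x) = 5·x^2 + x   ⇒   g'(x) = 10·x + 1
  lim(x→∞) f'(x)/g'(x) = lim(x→∞) (9·x^2 + 2·x)/(10·x + 1)
  = ∞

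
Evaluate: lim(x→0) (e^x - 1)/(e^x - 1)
This is a 0/0 indeterminate form.

Apply L'Hôpital's rule: differentiate numerator and denominator separately.
  f(x) = e^(x) - 1   ⇒   f'(x) = e^(x)
  g(x) = e^(x) - 1   ⇒   g'(x) = e^(x)
  lim(x→0) f'(x)/g'(x) = lim(x→0) (e^(x))/(e^(x))
  = 1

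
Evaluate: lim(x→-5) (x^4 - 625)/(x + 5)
This is a standard limit.

Factor or rationalize the expression:
  lim(x→-5) (x^4 - 625)/(x + 5) = -500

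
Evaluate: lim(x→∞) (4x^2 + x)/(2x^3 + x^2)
This is an ∞/∞ indeterminate form.

Apply L'Hôpital's rule: differentiate numerator and denominator separately.
  f(x) = 4·x^2 + x   ⇒   f'(x) = 8·x + 1
  g(x) = 2·x^3 + x^2   ⇒   g'(x) = 6·x^2 + 2·x
  lim(x→∞) f'(x)/g'(x) = lim(x→∞) (8·x + 1)/(6·x^2 + 2·x)
  = 0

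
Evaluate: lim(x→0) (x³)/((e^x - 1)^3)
This is a 0/0 indeterminate form.

Apply L'Hôpital's rule: differentiate numerator and denominator separately.
  f(x) = x^3   ⇒   f'(x) = 3·x^2
  g(x) = (e^(x) - 1)^3   ⇒   g'(x) = 3·(e^(x) - 1)^2·e^(x)
  lim(x→0) f'(x)/g'(x) = lim(x→0) (3·x^2)/(3·(e^(x) - 1)^2·e^(x))
  = 1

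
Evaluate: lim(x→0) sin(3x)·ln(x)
This is a 0·∞ indeterminate form.

Rewrite 0·∞ as a quotient (0/0 or ∞/∞ form), then apply L'Hôpital's rule:
  lim(x→0) sin(3x)·ln(x) = 0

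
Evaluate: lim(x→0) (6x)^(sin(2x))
This is an exponential indeterminate form.

For exponential indeterminate forms, take the natural log:
  Let L = lim(x→0) (6x)^(sin(2x))
  Then ln(L) = lim(x→0) [exponent × ln(base)]
  Evaluate using L'Hôpital or standard limits, then exponentiate.
  L = 1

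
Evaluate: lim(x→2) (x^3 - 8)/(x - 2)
This is a standard limit.

Factor or rationalize the expression:
  lim(x→2) (x^3 - 8)/(x - 2) = 12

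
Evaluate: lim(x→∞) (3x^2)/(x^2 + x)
This is an ∞/∞ indeterminate form.

Apply L'Hôpital's rule: differentiate numerator and denominator separately.
  f(x) = 3·x^2   ⇒   f'(x) = 6·x
  g(x) = x^2 + x   ⇒   g'(x) = 2·x + 1
  lim(x→∞) f'(x)/g'(x) = lim(x→∞) (6·x)/(2·x + 1)
  = 3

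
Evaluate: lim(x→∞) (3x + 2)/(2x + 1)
This is an ∞/∞ indeterminate form.

Apply L'Hôpital's rule: differentiate numerator and denominator separately.
  f(x) = 3·x + 2   ⇒   f'(x) = 3
  g(x) = 2·x + 1   ⇒   g'(x) = 2
  lim(x→∞) f'(x)/g'(x) = lim(x→∞) (3)/(2)
  = 3/2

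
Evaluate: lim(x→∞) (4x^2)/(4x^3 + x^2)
This is an ∞/∞ indeterminate form.

Apply L'Hôpital's rule: differentiate numerator and denominator separately.
  f(x) = 4·x^2   ⇒   f'(x) = 8·x
  g(x) = 4·x^3 + x^2   ⇒   g'(x) = 12·x^2 + 2·x
  lim(x→∞) f'(x)/g'(x) = lim(x→∞) (8·x)/(12·x^2 + 2·x)
  = 0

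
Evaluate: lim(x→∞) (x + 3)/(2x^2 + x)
This is an ∞/∞ indeterminate form.

Apply L'Hôpital's rule: differentiate numerator and denominator separately.
  f(x) = x + 3   ⇒   f'(x) = 1
  g(x) = 2·x^2 + x   ⇒   g'(x) = 4·x + 1
  lim(x→∞) f'(x)/g'(x) = lim(x→∞) (1)/(4·x + 1)
  = 0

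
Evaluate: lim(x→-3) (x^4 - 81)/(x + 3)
This is a standard limit.

Factor or rationalize the expression:
  lim(x→-3) (x^4 - 81)/(x + 3) = -108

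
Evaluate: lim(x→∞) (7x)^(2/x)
This is an exponential indeterminate form.

For exponential indeterminate forms, take the natural log:
  Let L = lim(x→∞) (7x)^(2/x)
  Then ln(L) = lim(x→∞) [exponent × ln(base)]
  Evaluate using L'Hôpital or standard limits, then exponentiate.
  L = 1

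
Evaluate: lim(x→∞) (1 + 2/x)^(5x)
This is an exponential indeterminate form.

For exponential indeterminate forms, take the natural log:
  Let L = lim(x→∞) (1 + 2/x)^(5x)
  Then ln(L) = lim(x→∞) [exponent × ln(base)]
  Evaluate using L'Hôpital or standard limits, then exponentiate.
  L = e^(10)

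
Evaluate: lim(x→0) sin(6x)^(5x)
This is an exponential indeterminate form.

For exponential indeterminate forms, take the natural log:
  Let L = lim(x→0) sin(6x)^(5x)
  Then ln(L) = lim(x→0) [exponent × ln(base)]
  Evaluate using L'Hôpital or standard limits, then exponentiate.
  L = 1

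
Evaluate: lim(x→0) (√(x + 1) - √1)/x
This is a standard limit.

Factor or rationalize the expression:
  lim(x→0) (√(x + 1) - √1)/x = 1/2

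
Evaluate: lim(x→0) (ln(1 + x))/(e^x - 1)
This is a 0/0 indeterminate form.

Apply L'Hôpital's rule: differentiate numerator and denominator separately.
  f(x) = ln(x + 1)   ⇒   f'(x) = 1/(x + 1)
  g(x) = e^(x) - 1   ⇒   g'(x) = e^(x)
  lim(x→0) f'(x)/g'(x) = lim(x→0) (1/(x + 1))/(e^(x))
  = 1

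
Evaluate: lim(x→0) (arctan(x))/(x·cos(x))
This is a 0/0 indeterminate form.

Apply L'Hôpital's rule: differentiate numerator and denominator separately.
  f(x) = atan(x)   ⇒   f'(x) = 1/(x^2 + 1)
  g(x) = x·cos(x)   ⇒   g'(x) = -x·sin(x) + cos(x)
  lim(x→0) f'(x)/g'(x) = lim(x→0) (1/(x^2 + 1))/(-x·sin(x) + cos(x))
  = 1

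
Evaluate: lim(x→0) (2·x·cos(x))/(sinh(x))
This is a 0/0 indeterminate form.

Apply L'Hôpital's rule: differentiate numerator and denominator separately.
  f(x) = 2·x·cos(x)   ⇒   f'(x) = -2·x·sin(x) + 2·cos(x)
  g(x) = sinh(x)   ⇒   g'(x) = cosh(x)
  lim(x→0) f'(x)/g'(x) = lim(x→0) (-2·x·sin(x) + 2·cos(x))/(cosh(x))
  = 2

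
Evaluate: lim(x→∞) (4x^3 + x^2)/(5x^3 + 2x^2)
This is an ∞/∞ indeterminate form.

Apply L'Hôpital's rule: differentiate numerator and denominator separately.
  f(x) = 4·x^3 + x^2   ⇒   f'(x) = 12·x^2 + 2·x
  g(x) = 5·x^3 + 2·x^2   ⇒   g'(x) = 15·x^2 + 4·x
  lim(x→∞) f'(x)/g'(x) = lim(x→∞) (12·x^2 + 2·x)/(15·x^2 + 4·x)
  = 4/5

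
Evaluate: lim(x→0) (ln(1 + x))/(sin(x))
This is a 0/0 indeterminate form.

Apply L'Hôpital's rule: differentiate numerator and denominator separately.
  f(x) = ln(x + 1)   ⇒   f'(x) = 1/(x + 1)
  g(x) = sin(x)   ⇒   g'(x) = cos(x)
  lim(x→0) f'(x)/g'(x) = lim(x→0) (1/(x + 1))/(cos(x))
  = 1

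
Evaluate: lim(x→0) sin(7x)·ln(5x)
This is a 0·∞ indeterminate form.

Rewrite 0·∞ as a quotient (0/0 or ∞/∞ form), then apply L'Hôpital's rule:
  lim(x→0) sin(7x)·ln(5x) = 0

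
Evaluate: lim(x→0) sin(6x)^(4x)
This is an exponential indeterminate form.

For exponential indeterminate forms, take the natural log:
  Let L = lim(x→0) sin(6x)^(4x)
  Then ln(L) = lim(x→0) [exponent × ln(base)]
  Evaluate using L'Hôpital or standard limits, then exponentiate.
  L = 1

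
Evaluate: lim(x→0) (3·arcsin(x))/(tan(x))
This is a 0/0 indeterminate form.

Apply L'Hôpital's rule: differentiate numerator and denominator separately.
  f(x) = 3·asin(x)   ⇒   f'(x) = 3/sqrt(1 - x^2)
  g(x) = tan(x)   ⇒   g'(x) = tan(x)^2 + 1
  lim(x→0) f'(x)/g'(x) = lim(x→0) (3/sqrt(1 - x^2))/(tan(x)^2 + 1)
  = 3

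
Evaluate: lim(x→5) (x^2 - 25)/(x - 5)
This is a standard limit.

Factor or rationalize the expression:
  lim(x→5) (x^2 - 25)/(x - 5) = 10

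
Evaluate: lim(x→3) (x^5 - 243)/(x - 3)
This is a standard limit.

Factor or rationalize the expression:
  lim(x→3) (x^5 - 243)/(x - 3) = 405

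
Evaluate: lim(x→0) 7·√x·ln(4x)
This is a 0·∞ indeterminate form.

Rewrite 0·∞ as a quotient (0/0 or ∞/∞ form), then apply L'Hôpital's rule:
  lim(x→0) 7·√x·ln(4x) = 0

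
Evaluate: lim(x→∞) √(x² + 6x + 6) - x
This is an ∞-∞ indeterminate form.

Combine fractions or rationalize to convert ∞-∞ to 0/0 form:
  lim(x→∞) √(x² + 6x + 6) - x = 3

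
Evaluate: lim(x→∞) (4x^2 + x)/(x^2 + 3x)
This is an ∞/∞ indeterminate form.

Apply L'Hôpital's rule: differentiate numerator and denominator separately.
  f(x) = 4·x^2 + x   ⇒   f'(x) = 8·x + 1
  g(x) = x^2 + 3·x   ⇒   g'(x) = 2·x + 3
  lim(x→∞) f'(x)/g'(x) = lim(x→∞) (8·x + 1)/(2·x + 3)
  = 4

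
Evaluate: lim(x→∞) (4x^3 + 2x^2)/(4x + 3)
This is an ∞/∞ indeterminate form.

Apply L'Hôpital's rule: differentiate numerator and denominator separately.
  f(x) = 4·x^3 + 2·x^2   ⇒   f'(x) = 12·x^2 + 4·x
  g(x) = 4·x + 3   ⇒   g'(x) = 4
  lim(x→∞) f'(x)/g'(x) = lim(x→∞) (12·x^2 + 4·x)/(4)
  = ∞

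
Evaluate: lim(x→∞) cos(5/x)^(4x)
This is an exponential indeterminate form.

For exponential indeterminate forms, take the natural log:
  Let L = lim(x→∞) cos(5/x)^(4x)
  Then ln(L) = lim(x→∞) [exponent × ln(base)]
  Evaluate using L'Hôpital or standard limits, then exponentiate.
  L = 1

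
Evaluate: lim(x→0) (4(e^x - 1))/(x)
This is a 0/0 indeterminate form.

Apply L'Hôpital's rule: differentiate numerator and denominator separately.
  f(x) = 4·e^(x) - 4   ⇒   f'(x) = 4·e^(x)
  g(x) = x   ⇒   g'(x) = 1
  lim(x→0) f'(x)/g'(x) = lim(x→0) (4·e^(x))/(1)
  = 4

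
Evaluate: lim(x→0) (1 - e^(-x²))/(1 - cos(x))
This is a 0/0 indeterminate form.

Apply L'Hôpital's rule: differentiate numerator and denominator separately.
  f(x) = 1 - e^(-x^2)   ⇒   f'(x) = 2·x·e^(-x^2)
  g(x) = 1 - cos(x)   ⇒   g'(x) = sin(x)
  lim(x→0) f'(x)/g'(x) = lim(x→0) (2·x·e^(-x^2))/(sin(x))
  = 2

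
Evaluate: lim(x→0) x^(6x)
This is an exponential indeterminate form.

For exponential indeterminate forms, take the natural log:
  Let L = lim(x→0) x^(6x)
  Then ln(L) = lim(x→0) [exponent × ln(base)]
  Evaluate using L'Hôpital or standard limits, then exponentiate.
  L = 1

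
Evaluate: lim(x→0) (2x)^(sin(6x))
This is an exponential indeterminate form.

For exponential indeterminate forms, take the natural log:
  Let L = lim(x→0) (2x)^(sin(6x))
  Then ln(L) = lim(x→0) [exponent × ln(base)]
  Evaluate using L'Hôpital or standard limits, then exponentiate.
  L = 1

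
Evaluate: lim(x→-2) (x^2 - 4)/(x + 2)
This is a standard limit.

Factor or rationalize the expression:
  lim(x→-2) (x^2 - 4)/(x + 2) = -4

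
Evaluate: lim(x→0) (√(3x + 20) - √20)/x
This is a standard limit.

Factor or rationalize the expression:
  lim(x→0) (√(3x + 20) - √20)/x = 3·sqrt(5)/20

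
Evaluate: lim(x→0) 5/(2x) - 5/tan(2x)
This is an ∞-∞ indeterminate form.

Combine fractions or rationalize to convert ∞-∞ to 0/0 form:
  lim(x→0) 5/(2x) - 5/tan(2x) = 0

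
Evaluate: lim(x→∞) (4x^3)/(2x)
This is an ∞/∞ indeterminate form.

Apply L'Hôpital's rule: differentiate numerator and denominator separately.
  f(x) = 4·x^3   ⇒   f'(x) = 12·x^2
  g(x) = 2·x   ⇒   g'(x) = 2
  lim(x→∞) f'(x)/g'(x) = lim(x→∞) (12·x^2)/(2)
  = ∞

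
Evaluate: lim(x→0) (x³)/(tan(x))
This is a 0/0 indeterminate form.

Apply L'Hôpital's rule: differentiate numerator and denominator separately.
  f(x) = x^3   ⇒   f'(x) = 3·x^2
  g(x) = tan(x)   ⇒   g'(x) = tan(x)^2 + 1
  lim(x→0) f'(x)/g'(x) = lim(x→0) (3·x^2)/(tan(x)^2 + 1)
  = 0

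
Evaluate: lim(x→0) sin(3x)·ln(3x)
This is a 0·∞ indeterminate form.

Rewrite 0·∞ as a quotient (0/0 or ∞/∞ form), then apply L'Hôpital's rule:
  lim(x→0) sin(3x)·ln(3x) = 0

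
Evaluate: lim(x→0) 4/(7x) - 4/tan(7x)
This is an ∞-∞ indeterminate form.

Combine fractions or rationalize to convert ∞-∞ to 0/0 form:
  lim(x→0) 4/(7x) - 4/tan(7x) = 0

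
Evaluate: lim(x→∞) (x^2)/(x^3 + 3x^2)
This is an ∞/∞ indeterminate form.

Apply L'Hôpital's rule: differentiate numerator and denominator separately.
  f(x) = x^2   ⇒   f'(x) = 2·x
  g(x) = x^3 + 3·x^2   ⇒   g'(x) = 3·x^2 + 6·x
  lim(x→∞) f'(x)/g'(x) = lim(x→∞) (2·x)/(3·x^2 + 6·x)
  = 0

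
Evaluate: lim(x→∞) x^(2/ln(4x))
This is an exponential indeterminate form.

For exponential indeterminate forms, take the natural log:
  Let L = lim(x→∞) x^(2/ln(4x))
  Then ln(L) = lim(x→∞) [exponent × ln(base)]
  Evaluate using L'Hôpital or standard limits, then exponentiate.
  L = e²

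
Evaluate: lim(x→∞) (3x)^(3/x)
This is an exponential indeterminate form.

For exponential indeterminate forms, take the natural log:
  Let L = lim(x→∞) (3x)^(3/x)
  Then ln(L) = lim(x→∞) [exponent × ln(base)]
  Evaluate using L'Hôpital or standard limits, then exponentiate.
  L = 1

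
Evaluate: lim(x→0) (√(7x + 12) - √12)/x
This is a standard limit.

Factor or rationalize the expression:
  lim(x→0) (√(7x + 12) - √12)/x = 7·sqrt(3)/12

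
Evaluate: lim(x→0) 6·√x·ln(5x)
This is a 0·∞ indeterminate form.

Rewrite 0·∞ as a quotient (0/0 or ∞/∞ form), then apply L'Hôpital's rule:
  lim(x→0) 6·√x·ln(5x) = 0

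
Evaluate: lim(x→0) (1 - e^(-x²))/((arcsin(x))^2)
This is a 0/0 indeterminate form.

Apply L'Hôpital's rule: differentiate numerator and denominator separately.
  f(x) = 1 - e^(-x^2)   ⇒   f'(x) = 2·x·e^(-x^2)
  g(x) = asin(x)^2   ⇒   g'(x) = 2·asin(x)/sqrt(1 - x^2)
  lim(x→0) f'(x)/g'(x) = lim(x→0) (2·x·e^(-x^2))/(2·asin(x)/sqrt(1 - x^2))
  = 1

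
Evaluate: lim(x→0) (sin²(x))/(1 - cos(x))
This is a 0/0 indeterminate form.

Apply L'Hôpital's rule: differentiate numerator and denominator separately.
  f(x) = sin(x)^2   ⇒   f'(x) = 2·sin(x)·cos(x)
  g(x) = 1 - cos(x)   ⇒   g'(x) = sin(x)
  lim(x→0) f'(x)/g'(x) = lim(x→0) (2·sin(x)·cos(x))/(sin(x))
  = 2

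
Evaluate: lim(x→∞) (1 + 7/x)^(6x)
This is an exponential indeterminate form.

For exponential indeterminate forms, take the natural log:
  Let L = lim(x→∞) (1 + 7/x)^(6x)
  Then ln(L) = lim(x→∞) [exponent × ln(base)]
  Evaluate using L'Hôpital or standard limits, then exponentiate.
  L = e^(42)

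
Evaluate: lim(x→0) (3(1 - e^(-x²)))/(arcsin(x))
This is a 0/0 indeterminate form.

Apply L'Hôpital's rule: differentiate numerator and denominator separately.
  f(x) = 3 - 3·e^(-x^2)   ⇒   f'(x) = 6·x·e^(-x^2)
  g(x) = asin(x)   ⇒   g'(x) = 1/sqrt(1 - x^2)
  lim(x→0) f'(x)/g'(x) = lim(x→0) (6·x·e^(-x^2))/(1/sqrt(1 - x^2))
  = 0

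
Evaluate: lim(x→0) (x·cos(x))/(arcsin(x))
This is a 0/0 indeterminate form.

Apply L'Hôpital's rule: differentiate numerator and denominator separately.
  f(x) = x·cos(x)   ⇒   f'(x) = -x·sin(x) + cos(x)
  g(x) = asin(x)   ⇒   g'(x) = 1/sqrt(1 - x^2)
  lim(x→0) f'(x)/g'(x) = lim(x→0) (-x·sin(x) + cos(x))/(1/sqrt(1 - x^2))
  = 1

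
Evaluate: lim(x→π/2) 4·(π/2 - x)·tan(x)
This is a 0·∞ indeterminate form.

Rewrite 0·∞ as a quotient (0/0 or ∞/∞ form), then apply L'Hôpital's rule:
  lim(x→π/2) 4·(π/2 - x)·tan(x) = 4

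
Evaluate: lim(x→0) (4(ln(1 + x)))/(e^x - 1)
This is a 0/0 indeterminate form.

Apply L'Hôpital's rule: differentiate numerator and denominator separately.
  f(x) = 4·ln(x + 1)   ⇒   f'(x) = 4/(x + 1)
  g(x) = e^(x) - 1   ⇒   g'(x) = e^(x)
  lim(x→0) f'(x)/g'(x) = lim(x→0) (4/(x + 1))/(e^(x))
  = 4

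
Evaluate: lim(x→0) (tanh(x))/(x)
This is a 0/0 indeterminate form.

Apply L'Hôpital's rule: differentiate numerator and denominator separately.
  f(x) = tanh(x)   ⇒   f'(x) = 1 - tanh(x)^2
  g(x) = x   ⇒   g'(x) = 1
  lim(x→0) f'(x)/g'(x) = lim(x→0) (1 - tanh(x)^2)/(1)
  = 1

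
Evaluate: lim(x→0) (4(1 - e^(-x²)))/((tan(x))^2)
This is a 0/0 indeterminate form.

Apply L'Hôpital's rule: differentiate numerator and denominator separately.
  f(x) = 4 - 4·e^(-x^2)   ⇒   f'(x) = 8·x·e^(-x^2)
  g(x) = tan(x)^2   ⇒   g'(x) = (2·tan(x)^2 + 2)·tan(x)
  lim(x→0) f'(x)/g'(x) = lim(x→0) (8·x·e^(-x^2))/((2·tan(x)^2 + 2)·tan(x))
  = 4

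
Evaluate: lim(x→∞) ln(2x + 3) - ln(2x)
This is an ∞-∞ indeterminate form.

Combine fractions or rationalize to convert ∞-∞ to 0/0 form:
  lim(x→∞) ln(2x + 3) - ln(2x) = 0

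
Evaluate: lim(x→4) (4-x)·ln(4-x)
This is a 0·∞ indeterminate form.

Rewrite 0·∞ as a quotient (0/0 or ∞/∞ form), then apply L'Hôpital's rule:
  lim(x→4) (4-x)·ln(4-x) = 0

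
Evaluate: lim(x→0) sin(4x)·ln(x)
This is a 0·∞ indeterminate form.

Rewrite 0·∞ as a quotient (0/0 or ∞/∞ form), then apply L'Hôpital's rule:
  lim(x→0) sin(4x)·ln(x) = 0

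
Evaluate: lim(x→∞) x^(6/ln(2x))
This is an exponential indeterminate form.

For exponential indeterminate forms, take the natural log:
  Let L = lim(x→∞) x^(6/ln(2x))
  Then ln(L) = lim(x→∞) [exponent × ln(base)]
  Evaluate using L'Hôpital or standard limits, then exponentiate.
  L = e^(6)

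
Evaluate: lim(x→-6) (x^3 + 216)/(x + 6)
This is a standard limit.

Factor or rationalize the expression:
  lim(x→-6) (x^3 + 216)/(x + 6) = 108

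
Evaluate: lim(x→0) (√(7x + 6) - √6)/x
This is a standard limit.

Factor or rationalize the expression:
  lim(x→0) (√(7x + 6) - √6)/x = 7·sqrt(6)/12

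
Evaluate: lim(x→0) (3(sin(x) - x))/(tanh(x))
This is a 0/0 indeterminate form.

Apply L'Hôpital's rule: differentiate numerator and denominator separately.
  f(x) = -3·x + 3·sin(x)   ⇒   f'(x) = 3·cos(x) - 3
  g(x) = tanh(x)   ⇒   g'(x) = 1 - tanh(x)^2
  lim(x→0) f'(x)/g'(x) = lim(x→0) (3·cos(x) - 3)/(1 - tanh(x)^2)
  = 0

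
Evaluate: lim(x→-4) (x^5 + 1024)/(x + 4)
This is a standard limit.

Factor or rationalize the expression:
  lim(x→-4) (x^5 + 1024)/(x + 4) = 1280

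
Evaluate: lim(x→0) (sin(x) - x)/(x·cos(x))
This is a 0/0 indeterminate form.

Apply L'Hôpital's rule: differentiate numerator and denominator separately.
  f(x) = -x + sin(x)   ⇒   f'(x) = cos(x) - 1
  g(x) = x·cos(x)   ⇒   g'(x) = -x·sin(x) + cos(x)
  lim(x→0) f'(x)/g'(x) = lim(x→0) (cos(x) - 1)/(-x·sin(x) + cos(x))
  = 0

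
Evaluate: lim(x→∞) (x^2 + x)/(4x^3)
This is an ∞/∞ indeterminate form.

Apply L'Hôpital's rule: differentiate numerator and denominator separately.
  f(x) = x^2 + x   ⇒   f'(x) = 2·x + 1
  g(x) = 4·x^3   ⇒   g'(x) = 12·x^2
  lim(x→∞) f'(x)/g'(x) = lim(x→∞) (2·x + 1)/(12·x^2)
  = 0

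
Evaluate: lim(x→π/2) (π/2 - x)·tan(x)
This is a 0·∞ indeterminate form.

Rewrite 0·∞ as a quotient (0/0 or ∞/∞ form), then apply L'Hôpital's rule:
  lim(x→π/2) (π/2 - x)·tan(x) = 1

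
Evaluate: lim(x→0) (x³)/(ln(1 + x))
This is a 0/0 indeterminate form.

Apply L'Hôpital's rule: differentiate numerator and denominator separately.
  f(x) = x^3   ⇒   f'(x) = 3·x^2
  g(x) = ln(x + 1)   ⇒   g'(x) = 1/(x + 1)
  lim(x→0) f'(x)/g'(x) = lim(x→0) (3·x^2)/(1/(x + 1))
  = 0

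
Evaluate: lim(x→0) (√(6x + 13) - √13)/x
This is a standard limit.

Factor or rationalize the expression:
  lim(x→0) (√(6x + 13) - √13)/x = 3·sqrt(13)/13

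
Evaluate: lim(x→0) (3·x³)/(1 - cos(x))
This is a 0/0 indeterminate form.

Apply L'Hôpital's rule: differentiate numerator and denominator separately.
  f(x) = 3·x^3   ⇒   f'(x) = 9·x^2
  g(x) = 1 - cos(x)   ⇒   g'(x) = sin(x)
  lim(x→0) f'(x)/g'(x) = lim(x→0) (9·x^2)/(sin(x))
  = 0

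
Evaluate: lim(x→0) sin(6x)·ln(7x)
This is a 0·∞ indeterminate form.

Rewrite 0·∞ as a quotient (0/0 or ∞/∞ form), then apply L'Hôpital's rule:
  lim(x→0) sin(6x)·ln(7x) = 0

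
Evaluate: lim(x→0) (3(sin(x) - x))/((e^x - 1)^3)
This is a 0/0 indeterminate form.

Apply L'Hôpital's rule: differentiate numerator and denominator separately.
  f(x) = -3·x + 3·sin(x)   ⇒   f'(x) = 3·cos(x) - 3
  g(x) = (e^(x) - 1)^3   ⇒   g'(x) = 3·(e^(x) - 1)^2·e^(x)
  lim(x→0) f'(x)/g'(x) = lim(x→0) (3·cos(x) - 3)/(3·(e^(x) - 1)^2·e^(x))
  = -1/2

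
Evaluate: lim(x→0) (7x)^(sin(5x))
This is an exponential indeterminate form.

For exponential indeterminate forms, take the natural log:
  Let L = lim(x→0) (7x)^(sin(5x))
  Then ln(L) = lim(x→0) [exponent × ln(base)]
  Evaluate using L'Hôpital or standard limits, then exponentiate.
  L = 1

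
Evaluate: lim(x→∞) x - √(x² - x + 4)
This is an ∞-∞ indeterminate form.

Combine fractions or rationalize to convert ∞-∞ to 0/0 form:
  lim(x→∞) x - √(x² - x + 4) = 1/2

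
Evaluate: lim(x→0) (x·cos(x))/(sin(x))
This is a 0/0 indeterminate form.

Apply L'Hôpital's rule: differentiate numerator and denominator separately.
  f(x) = x·cos(x)   ⇒   f'(x) = -x·sin(x) + cos(x)
  g(x) = sin(x)   ⇒   g'(x) = cos(x)
  lim(x→0) f'(x)/g'(x) = lim(x→0) (-x·sin(x) + cos(x))/(cos(x))
  = 1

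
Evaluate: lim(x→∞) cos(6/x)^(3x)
This is an exponential indeterminate form.

For exponential indeterminate forms, take the natural log:
  Let L = lim(x→∞) cos(6/x)^(3x)
  Then ln(L) = lim(x→∞) [exponent × ln(base)]
  Evaluate using L'Hôpital or standard limits, then exponentiate.
  L = 1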